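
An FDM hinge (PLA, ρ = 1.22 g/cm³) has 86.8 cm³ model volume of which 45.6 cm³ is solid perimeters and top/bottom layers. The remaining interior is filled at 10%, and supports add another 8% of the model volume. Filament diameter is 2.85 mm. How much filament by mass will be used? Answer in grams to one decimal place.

Interior volume = 86.8 − 45.6 = 41.2 cm³.
Deposited infill: 0.10 × 41.2 → 4.12 cm³.
Support: 0.08 × 86.8 → 6.944 cm³.
Total printed volume: 45.6 + 4.12 + 6.944 → 56.664 cm³.
Mass = 56.664 × 1.22 = 69.13008 g.

69.1 g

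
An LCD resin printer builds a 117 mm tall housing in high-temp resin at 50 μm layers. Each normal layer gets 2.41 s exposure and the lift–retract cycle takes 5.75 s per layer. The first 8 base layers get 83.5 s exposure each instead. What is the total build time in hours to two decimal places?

5.48 hours

Number of layers: 117 / 0.05 → 2340 (rounded up).
Bottom layers = 8 × (83.5 + 5.75) = 714 s.
Regular layers = 2332 × (2.41 + 5.75), so 19029.12 s.
Sum: 714 + 19029.12 = 19743.12 s → 5.48 hours.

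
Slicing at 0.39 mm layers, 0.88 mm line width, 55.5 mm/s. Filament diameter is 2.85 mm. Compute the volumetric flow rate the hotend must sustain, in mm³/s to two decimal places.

A = 0.39 × 0.88 = 0.3432 mm².
Volumetric flow = 55.5 × 0.3432 = 19.05 mm³/s.

19.05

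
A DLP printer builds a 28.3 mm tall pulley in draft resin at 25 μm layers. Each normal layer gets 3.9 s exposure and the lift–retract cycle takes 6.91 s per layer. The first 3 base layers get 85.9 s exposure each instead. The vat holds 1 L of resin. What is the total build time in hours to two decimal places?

3.47 hours

Layers = ⌈28.3/0.025⌉ = 1132.
Base layers = 3 × (85.9 + 6.91) = 278.43 s.
Normal layers = 1129 × (3.9 + 6.91) = 12204.49 s.
Total = 278.43 + 12204.49 = 12482.92 s = 3.47 hours.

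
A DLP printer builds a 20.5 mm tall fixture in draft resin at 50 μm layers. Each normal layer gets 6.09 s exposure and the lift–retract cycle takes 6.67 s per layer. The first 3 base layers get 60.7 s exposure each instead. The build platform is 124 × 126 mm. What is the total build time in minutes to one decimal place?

Number of layers: 20.5 / 0.05 → 410 (rounded up).
Bottom layers = 3 × (60.7 + 6.67), so 202.11 s.
Remaining layers: 407 × (6.09 + 6.67) → 5193.32 s.
Total = 202.11 + 5193.32 = 5395.43 s = 89.9 minutes.

89.9 minutes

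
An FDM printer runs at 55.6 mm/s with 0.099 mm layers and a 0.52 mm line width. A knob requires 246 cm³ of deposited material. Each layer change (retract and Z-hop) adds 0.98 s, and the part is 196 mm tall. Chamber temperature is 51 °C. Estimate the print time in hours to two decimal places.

Extrusion cross-section: 0.099 × 0.52 → 0.05148 mm².
Path length: 246000 mm³ / 0.05148 mm² → 4778554.8 mm.
Print-move time = 4778554.8 / 55.6, so 85945.2 s.
Layers = ⌈196/0.099⌉ = 1980.
Layer-change overhead = 1980 × 0.98, so 1940.4 s.
Altogether 85945.2 + 1940.4 = 87885.6 s, i.e. 24.41 hours.

24.41 hours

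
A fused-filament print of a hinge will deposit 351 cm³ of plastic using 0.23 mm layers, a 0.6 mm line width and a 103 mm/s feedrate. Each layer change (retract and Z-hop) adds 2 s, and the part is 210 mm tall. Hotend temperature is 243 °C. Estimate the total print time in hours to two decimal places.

7.37 hours

Extrusion cross-section = 0.23 × 0.6, so 0.138 mm².
Path length: 351000 mm³ / 0.138 mm² → 2543478.3 mm.
Time extruding = 2543478.3 / 103, so 24694 s.
Layer count = ceil(210 / 0.23) = 914.
Layer-change overhead = 914 × 2, so 1828 s.
Altogether 24694 + 1828 = 26522 s, i.e. 7.37 hours.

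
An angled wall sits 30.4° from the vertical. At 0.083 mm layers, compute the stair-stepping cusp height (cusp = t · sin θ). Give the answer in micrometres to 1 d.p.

42.0 μm

h_c = t·sin θ = 0.083 × 0.5060 = 0.041998 mm (42.0 μm).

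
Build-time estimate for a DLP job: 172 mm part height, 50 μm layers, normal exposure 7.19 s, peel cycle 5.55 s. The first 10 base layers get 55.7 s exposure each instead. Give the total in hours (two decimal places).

12.31 hours

Layers = ⌈172/0.05⌉ = 3440.
Burn-in layers = 10 × (55.7 + 5.55), so 612.5 s.
Regular layers = 3430 × (7.19 + 5.55), so 43698.2 s.
Total = 612.5 + 43698.2 = 44310.7 s = 12.31 hours.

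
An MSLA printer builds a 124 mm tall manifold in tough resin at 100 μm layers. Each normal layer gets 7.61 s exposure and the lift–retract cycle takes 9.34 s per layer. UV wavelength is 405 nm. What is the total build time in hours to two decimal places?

5.84 hours

Layers = ⌈124/0.1⌉ = 1240.
Per-layer time = 7.61 + 9.34 = 16.95 s.
Total = 1240 × 16.95 = 21018 s = 5.84 hours.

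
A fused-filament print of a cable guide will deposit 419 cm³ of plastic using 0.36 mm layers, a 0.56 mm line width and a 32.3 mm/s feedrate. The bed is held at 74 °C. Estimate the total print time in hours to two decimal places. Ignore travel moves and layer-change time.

17.87 hours

Extrusion cross-section = 0.36 × 0.56, so 0.2016 mm².
Toolpath length = 419 cm³ / 0.2016 mm² = 419000 / 0.2016 = 2078373 mm.
Print-move time: 2078373 / 32.3 → 64345.9 s.
In the requested units: 64345.9 s = 17.87 hours.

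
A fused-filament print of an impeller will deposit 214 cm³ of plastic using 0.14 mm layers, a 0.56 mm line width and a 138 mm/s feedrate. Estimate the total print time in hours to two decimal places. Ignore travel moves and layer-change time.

Bead cross-section: 0.14 × 0.56 → 0.0784 mm².
Total extruded path = 214000/0.0784 = 2729591.8 mm.
Print-move time = 2729591.8 / 138 = 19779.7 s.
That's 19779.7 s → 5.49 hours.

5.49 hours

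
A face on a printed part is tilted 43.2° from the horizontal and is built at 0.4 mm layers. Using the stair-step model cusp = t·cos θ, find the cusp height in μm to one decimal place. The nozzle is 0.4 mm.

h_c = t·cos θ = 0.4 × 0.7290 = 0.2916 mm (291.6 μm).

291.6 μm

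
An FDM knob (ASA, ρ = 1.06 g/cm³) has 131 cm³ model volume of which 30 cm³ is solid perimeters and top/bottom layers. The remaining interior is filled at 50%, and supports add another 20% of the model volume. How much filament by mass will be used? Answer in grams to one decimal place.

Infill region: 131 − 30 → 101 cm³.
Infill deposited: 0.50 × 101 → 50.5 cm³.
Support = 0.20 × 131 = 26.2 cm³.
Deposited volume = 30 + 50.5 + 26.2, so 106.7 cm³.
Mass: 106.7 × 1.06 → 113.102 g.

113.1 g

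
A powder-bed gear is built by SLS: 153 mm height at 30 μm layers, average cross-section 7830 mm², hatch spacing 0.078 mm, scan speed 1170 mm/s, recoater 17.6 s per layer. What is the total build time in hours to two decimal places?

146.48 hours

Layers = ⌈153/0.03⌉ = 5100.
Hatch length per layer = 7830 / 0.078 = 100384.6 mm.
Per-layer scan time = 100384.6 / 1170, so 85.7988 s.
Layer cycle = 85.7988 + 17.6 = 103.3988 s.
Total: 5100 × 103.3988 s = 527333.88 s → 146.48 hours.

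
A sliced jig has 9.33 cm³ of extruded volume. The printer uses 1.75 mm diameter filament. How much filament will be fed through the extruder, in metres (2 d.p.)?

Cross-section of 1.75 mm filament: π·(1.75/2)² = 2.4053 mm².
Length = 9.33 cm³ / 2.4053 mm² = 9330 / 2.4053 = 3878.93 mm = 3.88 m.

3.88 m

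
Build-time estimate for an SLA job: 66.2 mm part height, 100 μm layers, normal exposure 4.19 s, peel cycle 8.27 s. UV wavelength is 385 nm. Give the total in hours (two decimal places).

Layer count = ceil(66.2 / 0.1) = 662.
Each layer takes = 4.19 + 8.27, so 12.46 s.
Total = 662 × 12.46 = 8248.52 s = 2.29 hours.

2.29 hours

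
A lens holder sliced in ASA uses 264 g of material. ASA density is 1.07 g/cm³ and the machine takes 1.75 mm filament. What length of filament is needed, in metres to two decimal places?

Extruded volume: 264/1.07 = 246.729 cm³ (246729 mm³).
Filament cross-section = π × (1.75/2)² = 2.4053 mm².
L = V/A = 246729/2.4053 = 102577.23 mm → 102.58 m.

102.58 m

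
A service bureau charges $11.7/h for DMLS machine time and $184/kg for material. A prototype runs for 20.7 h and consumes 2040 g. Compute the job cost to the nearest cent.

$617.55

Machine-time cost = 11.7 × 20.7 = $242.19.
Feedstock cost = 184 × 2040/1000, so $375.36.
Job cost: 242.19 + 375.36 = $617.55.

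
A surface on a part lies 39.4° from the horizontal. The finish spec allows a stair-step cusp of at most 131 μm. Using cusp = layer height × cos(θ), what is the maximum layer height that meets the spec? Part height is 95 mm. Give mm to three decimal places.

cos(39.4°) = 0.7727; t_max = 0.131/0.7727 = 0.170 mm.

0.170 mm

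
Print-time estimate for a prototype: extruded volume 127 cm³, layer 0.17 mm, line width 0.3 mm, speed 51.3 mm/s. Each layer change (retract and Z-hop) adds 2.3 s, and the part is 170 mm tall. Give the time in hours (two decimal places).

14.12 hours

Bead cross-section = 0.17 × 0.3 = 0.051 mm².
Total extruded path = 127000/0.051 = 2490196.1 mm.
Print-move time = 2490196.1 / 51.3 = 48541.8 s.
Number of layers: 170 / 0.17 → 1000 (rounded up).
Z-hop total = 1000 × 2.3, so 2300 s.
Total = 48541.8 + 2300 = 50841.8 s = 14.12 hours.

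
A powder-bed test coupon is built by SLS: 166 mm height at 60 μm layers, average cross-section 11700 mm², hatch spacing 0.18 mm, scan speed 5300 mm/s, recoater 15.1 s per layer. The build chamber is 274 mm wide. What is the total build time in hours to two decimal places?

21.03 hours

Layers = ⌈166/0.06⌉ = 2767.
Per-layer scan distance = 11700 / 0.18, so 65000 mm.
Scan time per layer = 65000 / 5300, so 12.2642 s.
Layer cycle = 12.2642 + 15.1, so 27.3642 s.
Build time = 2767 × 27.3642 = 75716.7414 s = 21.03 hours.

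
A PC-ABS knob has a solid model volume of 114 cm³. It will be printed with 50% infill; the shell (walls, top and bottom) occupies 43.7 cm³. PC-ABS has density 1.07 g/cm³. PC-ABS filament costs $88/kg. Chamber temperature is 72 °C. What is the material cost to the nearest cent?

Infill region = 114 − 43.7 = 70.3 cm³.
Infill volume = 0.50 × 70.3 = 35.15 cm³.
Total extruded = 43.7 + 35.15 = 78.85 cm³.
Mass = 78.85 × 1.07 = 84.3695 g.
At $88/kg: 84.3695/1000 × 88 = $7.42.

$7.42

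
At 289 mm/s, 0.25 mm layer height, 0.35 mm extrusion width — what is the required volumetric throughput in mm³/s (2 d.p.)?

Extrusion cross-section: 0.25 × 0.35 → 0.0875 mm².
Volumetric flow = 289 × 0.0875 = 25.29 mm³/s.

25.29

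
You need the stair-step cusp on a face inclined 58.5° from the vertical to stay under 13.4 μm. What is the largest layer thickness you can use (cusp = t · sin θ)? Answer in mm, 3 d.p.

sin(58.5°) = 0.8526; t_max = 0.0134/0.8526 = 0.016 mm.

0.016 mm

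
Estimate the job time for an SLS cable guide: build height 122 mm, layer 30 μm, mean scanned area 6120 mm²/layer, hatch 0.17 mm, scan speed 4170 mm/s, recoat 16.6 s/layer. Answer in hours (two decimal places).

Layer count = ceil(122 / 0.03) = 4067.
Per-layer scan distance: 6120 / 0.17 → 36000 mm.
Per-layer scan time = 36000 / 4170 = 8.6331 s.
Time per layer: 8.6331 + 16.6 → 25.2331 s.
4067 layers × 25.2331 s/layer = 102623.0177 s, i.e. 28.51 hours.

28.51 hours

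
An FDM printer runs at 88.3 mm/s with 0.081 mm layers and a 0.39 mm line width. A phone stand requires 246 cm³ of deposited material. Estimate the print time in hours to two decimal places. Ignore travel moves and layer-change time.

24.50 hours

Bead cross-section = 0.081 × 0.39, so 0.03159 mm².
Path length: 246000 mm³ / 0.03159 mm² → 7787274.5 mm.
Extrusion time: 7787274.5 / 88.3 → 88191.1 s.
In the requested units: 88191.1 s = 24.50 hours.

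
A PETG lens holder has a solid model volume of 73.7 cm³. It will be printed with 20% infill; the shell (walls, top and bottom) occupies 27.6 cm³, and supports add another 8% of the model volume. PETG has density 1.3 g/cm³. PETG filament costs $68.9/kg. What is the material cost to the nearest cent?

$3.83

Infill region = 73.7 − 27.6 = 46.1 cm³.
Deposited infill = 0.20 × 46.1 = 9.22 cm³.
Support = 0.08 × 73.7, so 5.896 cm³.
Deposited volume = 27.6 + 9.22 + 5.896 = 42.716 cm³.
Mass = 42.716 × 1.3, so 55.5308 g.
At $68.9/kg: 55.5308/1000 × 68.9 = $3.83.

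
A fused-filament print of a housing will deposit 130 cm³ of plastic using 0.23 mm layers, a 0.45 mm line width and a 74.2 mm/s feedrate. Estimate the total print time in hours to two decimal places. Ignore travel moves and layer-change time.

Extrusion cross-section = 0.23 × 0.45, so 0.1035 mm².
Path length: 130000 mm³ / 0.1035 mm² → 1256038.6 mm.
Print-move time: 1256038.6 / 74.2 → 16927.7 s.
In the requested units: 16927.7 s = 4.70 hours.

4.70 hours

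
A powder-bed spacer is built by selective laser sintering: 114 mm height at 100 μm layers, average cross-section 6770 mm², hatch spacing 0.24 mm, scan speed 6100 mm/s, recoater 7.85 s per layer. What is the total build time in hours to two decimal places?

3.95 hours

Layers = ⌈114/0.1⌉ = 1140.
Scan path per layer = 6770 / 0.24 = 28208.3 mm.
Per-layer scan time: 28208.3 / 6100 → 4.6243 s.
Time per layer = 4.6243 + 7.85, so 12.4743 s.
Build time = 1140 × 12.4743 = 14220.702 s = 3.95 hours.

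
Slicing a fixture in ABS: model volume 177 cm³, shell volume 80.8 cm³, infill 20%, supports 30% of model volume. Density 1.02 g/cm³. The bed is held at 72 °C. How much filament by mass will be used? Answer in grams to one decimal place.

Infill region = 177 − 80.8 = 96.2 cm³.
Infill volume: 0.20 × 96.2 → 19.24 cm³.
Support = 0.30 × 177, so 53.1 cm³.
Total printed volume = 80.8 + 19.24 + 53.1, so 153.14 cm³.
Mass = 153.14 × 1.02 = 156.2028 g.

156.2 g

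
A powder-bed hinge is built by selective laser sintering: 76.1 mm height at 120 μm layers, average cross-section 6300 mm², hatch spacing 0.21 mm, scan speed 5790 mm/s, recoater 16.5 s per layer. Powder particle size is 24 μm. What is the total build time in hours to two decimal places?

3.82 hours

Number of layers: 76.1 / 0.12 → 635 (rounded up).
Scan path per layer: 6300 / 0.21 → 30000 mm.
Laser time per layer = 30000 / 5790 = 5.1813 s.
Layer cycle = 5.1813 + 16.5 = 21.6813 s.
Total: 635 × 21.6813 s = 13767.6255 s → 3.82 hours.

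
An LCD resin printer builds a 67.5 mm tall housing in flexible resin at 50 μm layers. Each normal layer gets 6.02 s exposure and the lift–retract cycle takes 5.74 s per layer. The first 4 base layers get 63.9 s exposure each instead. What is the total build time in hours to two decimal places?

Layers = ⌈67.5/0.05⌉ = 1350.
Bottom layers: 4 × (63.9 + 5.74) → 278.56 s.
Remaining layers: 1346 × (6.02 + 5.74) → 15828.96 s.
Total = 278.56 + 15828.96 = 16107.52 s = 4.47 hours.

4.47 hours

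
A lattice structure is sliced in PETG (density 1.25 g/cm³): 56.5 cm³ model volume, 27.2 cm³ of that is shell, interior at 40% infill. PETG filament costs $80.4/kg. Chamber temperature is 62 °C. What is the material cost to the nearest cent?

$3.91

Volume inside the shell = 56.5 − 27.2, so 29.3 cm³.
Infill volume: 0.40 × 29.3 → 11.72 cm³.
Total printed volume = 27.2 + 11.72 = 38.92 cm³.
Mass = 38.92 × 1.25 = 48.65 g.
Cost = 48.65 g / 1000 × $80.4/kg = $3.91.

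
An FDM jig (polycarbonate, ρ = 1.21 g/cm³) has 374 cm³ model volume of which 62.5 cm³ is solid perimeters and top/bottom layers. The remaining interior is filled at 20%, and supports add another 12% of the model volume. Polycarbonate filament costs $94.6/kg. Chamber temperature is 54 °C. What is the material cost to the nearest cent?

Infill region: 374 − 62.5 → 311.5 cm³.
Infill deposited = 0.20 × 311.5, so 62.3 cm³.
Support = 0.12 × 374 = 44.88 cm³.
Deposited volume = 62.5 + 62.3 + 44.88 = 169.68 cm³.
Mass: 169.68 × 1.21 → 205.3128 g.
Cost = 205.3128 g / 1000 × $94.6/kg = $19.42.

$19.42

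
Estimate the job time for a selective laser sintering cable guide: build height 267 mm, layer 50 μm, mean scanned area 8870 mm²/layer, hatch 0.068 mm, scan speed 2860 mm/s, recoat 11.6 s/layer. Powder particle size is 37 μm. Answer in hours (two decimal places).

Number of layers: 267 / 0.05 → 5340 (rounded up).
Scan path per layer: 8870 / 0.068 → 130441.2 mm.
Scan time per layer: 130441.2 / 2860 → 45.6088 s.
Layer cycle: 45.6088 + 11.6 → 57.2088 s.
5340 layers × 57.2088 s/layer = 305494.992 s, i.e. 84.86 hours.

84.86 hours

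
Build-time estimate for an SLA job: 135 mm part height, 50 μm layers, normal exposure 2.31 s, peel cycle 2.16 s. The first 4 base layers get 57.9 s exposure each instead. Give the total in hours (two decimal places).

3.41 hours

Number of layers: 135 / 0.05 → 2700 (rounded up).
Burn-in layers: 4 × (57.9 + 2.16) → 240.24 s.
Normal layers = 2696 × (2.31 + 2.16), so 12051.12 s.
Sum: 240.24 + 12051.12 = 12291.36 s → 3.41 hours.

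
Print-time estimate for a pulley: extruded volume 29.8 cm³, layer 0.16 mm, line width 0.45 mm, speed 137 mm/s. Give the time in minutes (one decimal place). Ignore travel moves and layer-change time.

50.4 minutes

Extrusion cross-section: 0.16 × 0.45 → 0.072 mm².
Path length: 29800 mm³ / 0.072 mm² → 413888.9 mm.
Extrusion time = 413888.9 / 137, so 3021.1 s.
In the requested units: 3021.1 s = 50.4 minutes.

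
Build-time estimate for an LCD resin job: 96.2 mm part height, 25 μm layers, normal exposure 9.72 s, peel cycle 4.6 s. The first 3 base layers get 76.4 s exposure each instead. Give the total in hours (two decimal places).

15.36 hours

Layers = ⌈96.2/0.025⌉ = 3848.
Base layers = 3 × (76.4 + 4.6), so 243 s.
Normal layers = 3845 × (9.72 + 4.6) = 55060.4 s.
Sum: 243 + 55060.4 = 55303.4 s → 15.36 hours.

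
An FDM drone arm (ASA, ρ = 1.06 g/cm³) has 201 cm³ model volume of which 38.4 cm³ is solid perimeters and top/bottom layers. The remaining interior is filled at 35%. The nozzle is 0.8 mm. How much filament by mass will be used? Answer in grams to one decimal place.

101.0 g

Volume inside the shell: 201 − 38.4 → 162.6 cm³.
Deposited infill: 0.35 × 162.6 → 56.91 cm³.
Total extruded: 38.4 + 56.91 → 95.31 cm³.
Mass: 95.31 × 1.06 → 101.0286 g.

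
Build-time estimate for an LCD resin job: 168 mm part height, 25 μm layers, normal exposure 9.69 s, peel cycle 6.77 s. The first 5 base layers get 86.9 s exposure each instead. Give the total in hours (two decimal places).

Layers = ⌈168/0.025⌉ = 6720.
Bottom layers = 5 × (86.9 + 6.77), so 468.35 s.
Regular layers = 6715 × (9.69 + 6.77), so 110528.9 s.
Total = 468.35 + 110528.9 = 110997.25 s = 30.83 hours.

30.83 hours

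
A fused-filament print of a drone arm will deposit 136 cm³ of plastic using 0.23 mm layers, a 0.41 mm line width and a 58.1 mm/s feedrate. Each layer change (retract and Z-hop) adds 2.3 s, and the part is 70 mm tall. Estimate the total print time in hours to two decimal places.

Line area: 0.23 × 0.41 → 0.0943 mm².
Total extruded path = 136000/0.0943 = 1442205.7 mm.
Print-move time = 1442205.7 / 58.1, so 24822.8 s.
Number of layers: 70 / 0.23 → 305 (rounded up).
Layer-change overhead = 305 × 2.3, so 701.5 s.
Altogether 24822.8 + 701.5 = 25524.3 s, i.e. 7.09 hours.

7.09 hours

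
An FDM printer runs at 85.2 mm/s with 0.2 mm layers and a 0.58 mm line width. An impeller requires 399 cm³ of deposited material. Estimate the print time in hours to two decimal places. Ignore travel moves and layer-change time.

11.21 hours

Extrusion cross-section = 0.2 × 0.58, so 0.116 mm².
Toolpath length = 399 cm³ / 0.116 mm² = 399000 / 0.116 = 3439655.2 mm.
Extrusion time = 3439655.2 / 85.2, so 40371.5 s.
In the requested units: 40371.5 s = 11.21 hours.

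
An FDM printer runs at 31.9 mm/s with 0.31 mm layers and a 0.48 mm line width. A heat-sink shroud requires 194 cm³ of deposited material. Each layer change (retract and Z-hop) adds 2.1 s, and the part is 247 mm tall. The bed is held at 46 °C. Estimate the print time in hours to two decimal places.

11.82 hours

Extrusion cross-section = 0.31 × 0.48, so 0.1488 mm².
Total extruded path = 194000/0.1488 = 1303763.4 mm.
Print-move time = 1303763.4 / 31.9, so 40870.3 s.
Number of layers: 247 / 0.31 → 797 (rounded up).
Z-hop total = 797 × 2.1, so 1673.7 s.
Total = 40870.3 + 1673.7 = 42544 s = 11.82 hours.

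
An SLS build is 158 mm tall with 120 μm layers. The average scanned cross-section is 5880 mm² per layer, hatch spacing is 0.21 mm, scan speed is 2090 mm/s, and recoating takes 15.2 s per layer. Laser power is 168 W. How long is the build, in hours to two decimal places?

Number of layers: 158 / 0.12 → 1317 (rounded up).
Hatch length per layer = 5880 / 0.21, so 28000 mm.
Per-layer scan time = 28000 / 2090 = 13.3971 s.
Per-layer time = 13.3971 + 15.2, so 28.5971 s.
Build time = 1317 × 28.5971 = 37662.3807 s = 10.46 hours.

10.46 hours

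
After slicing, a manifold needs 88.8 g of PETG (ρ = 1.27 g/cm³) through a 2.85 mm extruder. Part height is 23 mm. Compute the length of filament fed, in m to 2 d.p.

10.96 m

Volume = 88.8 g / 1.27 g·cm⁻³ = 69.9213 cm³ = 69921.3 mm³.
Filament cross-section = π × (2.85/2)² = 6.3794 mm².
L = V/A = 69921.3/6.3794 = 10960.48 mm → 10.96 m.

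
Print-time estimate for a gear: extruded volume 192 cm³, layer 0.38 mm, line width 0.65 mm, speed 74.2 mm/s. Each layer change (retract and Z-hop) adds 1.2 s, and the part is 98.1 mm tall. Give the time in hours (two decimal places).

3.00 hours

Bead cross-section = 0.38 × 0.65, so 0.247 mm².
Total extruded path = 192000/0.247 = 777327.9 mm.
Print-move time = 777327.9 / 74.2, so 10476.1 s.
Number of layers: 98.1 / 0.38 → 259 (rounded up).
Layer-change overhead = 259 × 1.2, so 310.8 s.
Total = 10476.1 + 310.8 = 10786.9 s = 3.00 hours.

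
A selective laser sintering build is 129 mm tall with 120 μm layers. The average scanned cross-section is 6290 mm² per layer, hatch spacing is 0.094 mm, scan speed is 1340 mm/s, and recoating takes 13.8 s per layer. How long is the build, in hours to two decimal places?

19.03 hours

Layer count = ceil(129 / 0.12) = 1075.
Per-layer scan distance = 6290 / 0.094 = 66914.9 mm.
Laser time per layer = 66914.9 / 1340, so 49.9365 s.
Time per layer = 49.9365 + 13.8, so 63.7365 s.
1075 layers × 63.7365 s/layer = 68516.7375 s, i.e. 19.03 hours.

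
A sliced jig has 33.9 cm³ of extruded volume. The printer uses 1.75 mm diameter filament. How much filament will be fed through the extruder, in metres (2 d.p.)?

14.09 m

Filament cross-section = π × (1.75/2)² = 2.4053 mm².
Length = 33.9 cm³ / 2.4053 mm² = 33900 / 2.4053 = 14093.88 mm = 14.09 m.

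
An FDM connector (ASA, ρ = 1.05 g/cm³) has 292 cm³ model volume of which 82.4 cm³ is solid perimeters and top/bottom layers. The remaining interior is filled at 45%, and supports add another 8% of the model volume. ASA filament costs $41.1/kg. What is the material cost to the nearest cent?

Infill region = 292 − 82.4, so 209.6 cm³.
Infill deposited: 0.45 × 209.6 → 94.32 cm³.
Support = 0.08 × 292 = 23.36 cm³.
Deposited volume: 82.4 + 94.32 + 23.36 → 200.08 cm³.
Mass = 200.08 × 1.05 = 210.084 g.
Cost = 210.084 g / 1000 × $41.1/kg = $8.63.

$8.63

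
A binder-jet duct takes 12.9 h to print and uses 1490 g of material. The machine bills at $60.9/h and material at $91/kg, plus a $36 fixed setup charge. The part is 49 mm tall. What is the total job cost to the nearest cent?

Machine cost = 60.9 × 12.9, so $785.61.
Material charge = 91 × 1490/1000, so $135.59.
Adding setup: 785.61 + 135.59 + 36 → $957.20.

$957.20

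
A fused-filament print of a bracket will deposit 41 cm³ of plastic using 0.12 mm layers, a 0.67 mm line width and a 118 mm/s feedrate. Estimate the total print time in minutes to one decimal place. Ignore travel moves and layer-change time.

72.0 minutes

Extrusion cross-section = 0.12 × 0.67, so 0.0804 mm².
Toolpath length = 41 cm³ / 0.0804 mm² = 41000 / 0.0804 = 509950.2 mm.
Extrusion time: 509950.2 / 118 → 4321.6 s.
In the requested units: 4321.6 s = 72.0 minutes.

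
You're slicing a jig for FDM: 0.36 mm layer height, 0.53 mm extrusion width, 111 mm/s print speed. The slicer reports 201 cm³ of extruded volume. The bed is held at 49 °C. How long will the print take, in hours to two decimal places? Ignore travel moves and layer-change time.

2.64 hours

Extrusion cross-section = 0.36 × 0.53 = 0.1908 mm².
Toolpath length = 201 cm³ / 0.1908 mm² = 201000 / 0.1908 = 1053459.1 mm.
Extrusion time: 1053459.1 / 111 → 9490.6 s.
In the requested units: 9490.6 s = 2.64 hours.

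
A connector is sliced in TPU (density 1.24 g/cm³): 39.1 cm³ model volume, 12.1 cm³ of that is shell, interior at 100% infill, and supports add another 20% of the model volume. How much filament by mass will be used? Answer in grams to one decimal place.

58.2 g

Interior volume: 39.1 − 12.1 → 27 cm³.
Infill volume = 1.00 × 27, so 27 cm³.
Support = 0.20 × 39.1 = 7.82 cm³.
Total printed volume: 12.1 + 27 + 7.82 → 46.92 cm³.
Mass = 46.92 × 1.24, so 58.1808 g.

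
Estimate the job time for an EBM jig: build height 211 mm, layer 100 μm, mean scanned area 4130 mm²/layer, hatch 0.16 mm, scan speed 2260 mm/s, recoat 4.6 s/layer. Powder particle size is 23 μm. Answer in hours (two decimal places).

Layers = ⌈211/0.1⌉ = 2110.
Scan path per layer = 4130 / 0.16, so 25812.5 mm.
Scan time per layer: 25812.5 / 2260 → 11.4215 s.
Time per layer: 11.4215 + 4.6 → 16.0215 s.
2110 layers × 16.0215 s/layer = 33805.365 s, i.e. 9.39 hours.

9.39 hours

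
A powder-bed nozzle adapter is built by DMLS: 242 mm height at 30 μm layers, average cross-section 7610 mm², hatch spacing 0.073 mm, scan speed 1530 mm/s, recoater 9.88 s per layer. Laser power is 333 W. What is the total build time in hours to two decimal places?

Layer count = ceil(242 / 0.03) = 8067.
Hatch length per layer: 7610 / 0.073 → 104246.6 mm.
Laser time per layer = 104246.6 / 1530 = 68.135 s.
Per-layer time = 68.135 + 9.88, so 78.015 s.
Total: 8067 × 78.015 s = 629347.005 s → 174.82 hours.

174.82 hours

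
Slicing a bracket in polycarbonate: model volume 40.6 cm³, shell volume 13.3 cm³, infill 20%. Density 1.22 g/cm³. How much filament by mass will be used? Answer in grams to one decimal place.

Volume inside the shell: 40.6 − 13.3 → 27.3 cm³.
Infill deposited = 0.20 × 27.3 = 5.46 cm³.
Total extruded = 13.3 + 5.46 = 18.76 cm³.
Mass = 18.76 × 1.22 = 22.8872 g.

22.9 g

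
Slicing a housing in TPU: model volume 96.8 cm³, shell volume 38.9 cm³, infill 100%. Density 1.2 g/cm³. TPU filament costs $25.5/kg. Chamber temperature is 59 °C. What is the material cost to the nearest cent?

$2.96

Volume inside the shell = 96.8 − 38.9 = 57.9 cm³.
Infill volume: 1.00 × 57.9 → 57.9 cm³.
Total extruded = 38.9 + 57.9 = 96.8 cm³.
Mass = 96.8 × 1.2 = 116.16 g.
At $25.5/kg: 116.16/1000 × 25.5 = $2.96.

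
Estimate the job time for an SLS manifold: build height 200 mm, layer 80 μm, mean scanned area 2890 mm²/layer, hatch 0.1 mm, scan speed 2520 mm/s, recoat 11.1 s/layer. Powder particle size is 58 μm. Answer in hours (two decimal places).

15.67 hours

Number of layers: 200 / 0.08 → 2500 (rounded up).
Scan path per layer = 2890 / 0.1, so 28900 mm.
Scan time per layer = 28900 / 2520, so 11.4683 s.
Layer cycle = 11.4683 + 11.1 = 22.5683 s.
Build time = 2500 × 22.5683 = 56420.75 s = 15.67 hours.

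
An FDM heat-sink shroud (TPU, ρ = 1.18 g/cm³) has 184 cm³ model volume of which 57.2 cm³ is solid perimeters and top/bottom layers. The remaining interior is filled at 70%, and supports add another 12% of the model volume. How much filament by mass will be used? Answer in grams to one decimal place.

198.3 g

Interior volume = 184 − 57.2 = 126.8 cm³.
Infill volume = 0.70 × 126.8, so 88.76 cm³.
Support = 0.12 × 184 = 22.08 cm³.
Total printed volume: 57.2 + 88.76 + 22.08 → 168.04 cm³.
Mass: 168.04 × 1.18 → 198.2872 g.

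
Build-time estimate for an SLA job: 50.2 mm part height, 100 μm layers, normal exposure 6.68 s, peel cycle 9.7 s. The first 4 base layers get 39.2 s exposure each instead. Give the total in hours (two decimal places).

2.32 hours

Layer count = ceil(50.2 / 0.1) = 502.
Burn-in layers: 4 × (39.2 + 9.7) → 195.6 s.
Normal layers = 498 × (6.68 + 9.7) = 8157.24 s.
Sum: 195.6 + 8157.24 = 8352.84 s → 2.32 hours.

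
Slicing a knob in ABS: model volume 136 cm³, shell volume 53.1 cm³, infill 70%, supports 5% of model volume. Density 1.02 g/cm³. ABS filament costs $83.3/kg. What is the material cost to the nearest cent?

Volume inside the shell = 136 − 53.1, so 82.9 cm³.
Infill volume = 0.70 × 82.9, so 58.03 cm³.
Support: 0.05 × 136 → 6.8 cm³.
Deposited volume: 53.1 + 58.03 + 6.8 → 117.93 cm³.
Mass = 117.93 × 1.02 = 120.2886 g.
At $83.3/kg: 120.2886/1000 × 83.3 = $10.02.

$10.02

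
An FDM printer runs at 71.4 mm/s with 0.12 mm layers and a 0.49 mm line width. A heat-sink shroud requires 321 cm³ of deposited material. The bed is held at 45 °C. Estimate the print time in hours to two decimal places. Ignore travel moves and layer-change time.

Extrusion cross-section: 0.12 × 0.49 → 0.0588 mm².
Toolpath length = 321 cm³ / 0.0588 mm² = 321000 / 0.0588 = 5459183.7 mm.
Print-move time = 5459183.7 / 71.4, so 76459.2 s.
76459.2 s = 21.24 hours.

21.24 hours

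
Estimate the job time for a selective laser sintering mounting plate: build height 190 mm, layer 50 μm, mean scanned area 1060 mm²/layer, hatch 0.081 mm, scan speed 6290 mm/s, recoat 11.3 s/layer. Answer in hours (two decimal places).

14.12 hours

Number of layers: 190 / 0.05 → 3800 (rounded up).
Scan path per layer = 1060 / 0.081, so 13086.4 mm.
Scan time per layer = 13086.4 / 6290 = 2.0805 s.
Per-layer time = 2.0805 + 11.3, so 13.3805 s.
Total: 3800 × 13.3805 s = 50845.9 s → 14.12 hours.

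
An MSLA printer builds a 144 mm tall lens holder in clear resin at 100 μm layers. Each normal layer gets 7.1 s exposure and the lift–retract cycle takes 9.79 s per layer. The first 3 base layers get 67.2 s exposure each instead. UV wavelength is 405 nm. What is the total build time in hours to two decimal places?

Layer count = ceil(144 / 0.1) = 1440.
Base layers = 3 × (67.2 + 9.79) = 230.97 s.
Remaining layers = 1437 × (7.1 + 9.79), so 24270.93 s.
Sum: 230.97 + 24270.93 = 24501.9 s → 6.81 hours.

6.81 hours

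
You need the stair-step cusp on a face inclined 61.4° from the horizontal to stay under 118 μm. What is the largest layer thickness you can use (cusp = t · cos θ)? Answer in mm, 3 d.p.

0.247 mm

t = h_c / cos θ = 0.118 / 0.4787 = 0.247 mm.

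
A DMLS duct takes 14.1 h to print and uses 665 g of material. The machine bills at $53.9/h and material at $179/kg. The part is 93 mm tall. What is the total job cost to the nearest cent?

Machine-time cost: 53.9 × 14.1 → $759.99.
Material charge = 179 × 665/1000 = $119.035.
Job cost: 759.99 + 119.035 = 879.025 ≈ $879.03.

$879.03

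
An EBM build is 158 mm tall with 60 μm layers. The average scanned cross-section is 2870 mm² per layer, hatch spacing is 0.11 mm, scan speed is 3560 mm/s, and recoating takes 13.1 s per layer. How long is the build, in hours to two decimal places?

Layer count = ceil(158 / 0.06) = 2634.
Scan path per layer: 2870 / 0.11 → 26090.9 mm.
Per-layer scan time = 26090.9 / 3560, so 7.3289 s.
Time per layer = 7.3289 + 13.1 = 20.4289 s.
Total: 2634 × 20.4289 s = 53809.7226 s → 14.95 hours.

14.95 hours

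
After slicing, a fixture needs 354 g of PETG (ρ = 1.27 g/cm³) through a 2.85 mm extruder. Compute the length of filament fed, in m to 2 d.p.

Extruded volume: 354/1.27 = 278.7402 cm³ (278740.2 mm³).
Filament cross-section = π × (2.85/2)² = 6.3794 mm².
L = V/A = 278740.2/6.3794 = 43693.8 mm → 43.69 m.

43.69 m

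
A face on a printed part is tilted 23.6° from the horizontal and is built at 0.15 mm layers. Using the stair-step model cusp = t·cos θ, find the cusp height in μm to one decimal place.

137.5 μm

Cusp = layer height × cos(23.6°) = 0.15 × 0.9164 = 0.13746 mm = 137.5 μm.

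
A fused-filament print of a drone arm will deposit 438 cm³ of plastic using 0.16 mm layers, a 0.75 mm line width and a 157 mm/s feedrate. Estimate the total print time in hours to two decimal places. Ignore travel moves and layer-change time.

6.46 hours

Line area = 0.16 × 0.75 = 0.12 mm².
Path length: 438000 mm³ / 0.12 mm² → 3650000 mm.
Time extruding = 3650000 / 157, so 23248.4 s.
That's 23248.4 s → 6.46 hours.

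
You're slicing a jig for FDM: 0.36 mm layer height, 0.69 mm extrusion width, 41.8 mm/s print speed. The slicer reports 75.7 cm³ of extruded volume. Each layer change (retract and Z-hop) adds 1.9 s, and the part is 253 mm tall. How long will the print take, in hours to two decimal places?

Line area = 0.36 × 0.69 = 0.2484 mm².
Toolpath length = 75.7 cm³ / 0.2484 mm² = 75700 / 0.2484 = 304750.4 mm.
Time extruding: 304750.4 / 41.8 → 7290.7 s.
Layer count = ceil(253 / 0.36) = 703.
Layer-change overhead = 703 × 1.9, so 1335.7 s.
Altogether 7290.7 + 1335.7 = 8626.4 s, i.e. 2.40 hours.

2.40 hours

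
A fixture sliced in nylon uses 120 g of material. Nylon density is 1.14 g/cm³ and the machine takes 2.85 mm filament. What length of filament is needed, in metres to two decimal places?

16.50 m

Volume = 120 g / 1.14 g·cm⁻³ = 105.2632 cm³ = 105263.2 mm³.
A = π r² = π × 1.425² = 6.3794 mm².
Length = 105263.2 / 6.3794 = 16500.49 mm = 16.50 m.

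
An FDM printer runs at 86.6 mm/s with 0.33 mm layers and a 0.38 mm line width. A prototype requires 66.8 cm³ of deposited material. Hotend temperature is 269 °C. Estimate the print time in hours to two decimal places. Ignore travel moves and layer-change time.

1.71 hours

Bead cross-section = 0.33 × 0.38, so 0.1254 mm².
Toolpath length = 66.8 cm³ / 0.1254 mm² = 66800 / 0.1254 = 532695.4 mm.
Print-move time = 532695.4 / 86.6 = 6151.2 s.
6151.2 s = 1.71 hours.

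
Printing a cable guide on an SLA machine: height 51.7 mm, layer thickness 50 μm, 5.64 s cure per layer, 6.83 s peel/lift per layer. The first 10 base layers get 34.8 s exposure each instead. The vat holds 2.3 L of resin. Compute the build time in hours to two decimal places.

3.66 hours

Layers = ⌈51.7/0.05⌉ = 1034.
Bottom layers = 10 × (34.8 + 6.83), so 416.3 s.
Remaining layers = 1024 × (5.64 + 6.83) = 12769.28 s.
Sum: 416.3 + 12769.28 = 13185.58 s → 3.66 hours.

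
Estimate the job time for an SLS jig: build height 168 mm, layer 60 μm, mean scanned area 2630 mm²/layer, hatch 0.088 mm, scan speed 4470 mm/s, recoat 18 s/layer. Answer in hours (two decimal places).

Layers = ⌈168/0.06⌉ = 2800.
Scan path per layer = 2630 / 0.088 = 29886.4 mm.
Per-layer scan time = 29886.4 / 4470 = 6.686 s.
Layer cycle: 6.686 + 18 → 24.686 s.
2800 layers × 24.686 s/layer = 69120.8 s, i.e. 19.20 hours.

19.20 hours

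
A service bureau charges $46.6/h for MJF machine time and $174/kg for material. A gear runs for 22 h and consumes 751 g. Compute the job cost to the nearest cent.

$1155.87

Machine cost = 46.6 × 22, so $1025.20.
Material cost: 174 × 751/1000 → $130.674.
Total = 1025.20 + 130.674 = 1155.874 ≈ $1155.87.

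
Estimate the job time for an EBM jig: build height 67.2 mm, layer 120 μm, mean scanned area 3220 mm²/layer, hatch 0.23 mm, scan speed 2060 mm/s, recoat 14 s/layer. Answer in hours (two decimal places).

3.23 hours

Number of layers: 67.2 / 0.12 → 560 (rounded up).
Hatch length per layer = 3220 / 0.23, so 14000 mm.
Scan time per layer = 14000 / 2060 = 6.7961 s.
Time per layer = 6.7961 + 14, so 20.7961 s.
560 layers × 20.7961 s/layer = 11645.816 s, i.e. 3.23 hours.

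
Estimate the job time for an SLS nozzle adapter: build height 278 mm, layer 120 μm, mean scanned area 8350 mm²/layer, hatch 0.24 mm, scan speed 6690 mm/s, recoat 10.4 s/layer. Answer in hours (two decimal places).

Layer count = ceil(278 / 0.12) = 2317.
Hatch length per layer: 8350 / 0.24 → 34791.7 mm.
Laser time per layer = 34791.7 / 6690, so 5.2006 s.
Layer cycle = 5.2006 + 10.4, so 15.6006 s.
Total: 2317 × 15.6006 s = 36146.5902 s → 10.04 hours.

10.04 hours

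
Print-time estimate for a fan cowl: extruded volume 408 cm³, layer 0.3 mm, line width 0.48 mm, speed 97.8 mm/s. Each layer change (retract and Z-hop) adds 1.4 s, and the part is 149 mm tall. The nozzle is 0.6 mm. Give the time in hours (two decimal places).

8.24 hours

Line area: 0.3 × 0.48 → 0.144 mm².
Path length: 408000 mm³ / 0.144 mm² → 2833333.3 mm.
Time extruding: 2833333.3 / 97.8 → 28970.7 s.
Layer count = ceil(149 / 0.3) = 497.
Layer-change overhead = 497 × 1.4, so 695.8 s.
Total = 28970.7 + 695.8 = 29666.5 s = 8.24 hours.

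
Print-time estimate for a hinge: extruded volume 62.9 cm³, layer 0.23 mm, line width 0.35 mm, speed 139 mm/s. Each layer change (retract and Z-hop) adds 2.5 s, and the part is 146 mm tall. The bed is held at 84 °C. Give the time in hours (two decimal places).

Line area = 0.23 × 0.35 = 0.0805 mm².
Toolpath length = 62.9 cm³ / 0.0805 mm² = 62900 / 0.0805 = 781366.5 mm.
Print-move time = 781366.5 / 139 = 5621.3 s.
Layer count = ceil(146 / 0.23) = 635.
Z-hop total = 635 × 2.5 = 1587.5 s.
Total = 5621.3 + 1587.5 = 7208.8 s = 2.00 hours.

2.00 hours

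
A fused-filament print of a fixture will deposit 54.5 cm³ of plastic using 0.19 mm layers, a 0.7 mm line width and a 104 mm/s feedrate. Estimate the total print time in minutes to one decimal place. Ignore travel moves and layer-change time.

Bead cross-section = 0.19 × 0.7, so 0.133 mm².
Path length: 54500 mm³ / 0.133 mm² → 409774.4 mm.
Print-move time: 409774.4 / 104 → 3940.1 s.
In the requested units: 3940.1 s = 65.7 minutes.

65.7 minutes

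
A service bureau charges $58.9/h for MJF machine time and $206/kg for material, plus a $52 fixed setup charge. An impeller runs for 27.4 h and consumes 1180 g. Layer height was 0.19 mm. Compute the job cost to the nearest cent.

$1908.94

Machine cost = 58.9 × 27.4 = $1613.86.
Material cost = 206 × 1180/1000 = $243.08.
Adding setup: 1613.86 + 243.08 + 52 → $1908.94.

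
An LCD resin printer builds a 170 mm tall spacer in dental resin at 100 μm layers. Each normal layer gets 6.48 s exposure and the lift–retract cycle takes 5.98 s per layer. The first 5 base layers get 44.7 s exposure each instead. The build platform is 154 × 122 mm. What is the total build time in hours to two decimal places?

5.94 hours

Number of layers: 170 / 0.1 → 1700 (rounded up).
Base layers = 5 × (44.7 + 5.98), so 253.4 s.
Regular layers: 1695 × (6.48 + 5.98) → 21119.7 s.
Sum: 253.4 + 21119.7 = 21373.1 s → 5.94 hours.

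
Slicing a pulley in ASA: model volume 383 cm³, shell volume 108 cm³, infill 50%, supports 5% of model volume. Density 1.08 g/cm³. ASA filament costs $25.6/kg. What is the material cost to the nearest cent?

$7.32

Interior volume: 383 − 108 → 275 cm³.
Deposited infill = 0.50 × 275, so 137.5 cm³.
Support = 0.05 × 383 = 19.15 cm³.
Deposited volume = 108 + 137.5 + 19.15 = 264.65 cm³.
Mass = 264.65 × 1.08, so 285.822 g.
At $25.6/kg: 285.822/1000 × 25.6 = $7.32.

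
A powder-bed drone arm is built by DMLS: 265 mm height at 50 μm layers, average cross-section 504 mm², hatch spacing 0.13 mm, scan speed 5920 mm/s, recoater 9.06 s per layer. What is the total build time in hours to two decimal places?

14.30 hours

Layers = ⌈265/0.05⌉ = 5300.
Hatch length per layer = 504 / 0.13 = 3876.9 mm.
Per-layer scan time = 3876.9 / 5920 = 0.6549 s.
Time per layer = 0.6549 + 9.06 = 9.7149 s.
Total: 5300 × 9.7149 s = 51488.97 s → 14.30 hours.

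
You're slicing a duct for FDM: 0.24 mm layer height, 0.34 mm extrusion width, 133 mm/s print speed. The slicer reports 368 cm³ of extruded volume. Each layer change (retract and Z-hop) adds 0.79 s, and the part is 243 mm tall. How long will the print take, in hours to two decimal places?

Line area: 0.24 × 0.34 → 0.0816 mm².
Total extruded path = 368000/0.0816 = 4509803.9 mm.
Time extruding: 4509803.9 / 133 → 33908.3 s.
Number of layers: 243 / 0.24 → 1013 (rounded up).
Layer-change overhead = 1013 × 0.79 = 800.27 s.
Total = 33908.3 + 800.27 = 34708.57 s = 9.64 hours.

9.64 hours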